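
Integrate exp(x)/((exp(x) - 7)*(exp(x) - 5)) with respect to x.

Let u = e^x, du = e^x dx.
The integral becomes ∫ du/((u-5)(u-7)); decompose into partial fractions.

log(exp(x) - 7)/2 - log(exp(x) - 5)/2 + C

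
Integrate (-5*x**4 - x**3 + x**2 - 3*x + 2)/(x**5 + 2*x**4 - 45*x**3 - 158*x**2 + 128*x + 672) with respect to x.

-6159*log(x - 7)/3025 + 22*log(x - 2)/225 - 179*log(x + 3)/25 + 4463*log(x + 4)/1089 - 593/(33*x + 132) + C

Factor the denominator: (x - 7)*(x - 2)*(x + 3)*(x + 4)**2.
Partial-fraction decomposition: 4463/(1089*(x + 4)) + 593/(33*(x + 4)**2) - 179/(25*(x + 3)) + 22/(225*(x - 2)) - 6159/(3025*(x - 7)).
Integrate each term; A/(x−a) gives A·log|x−a|; A/(x−a)² gives −A/(x−a).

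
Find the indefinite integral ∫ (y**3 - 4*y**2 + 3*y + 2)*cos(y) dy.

Use integration by parts with u = y**3 - 4*y**2 + 3*y + 2, dv = cos(y) dy, so v = sin(y).
Apply parts 3 times (tabular method): alternate signs, differentiate u down to 0, integrate dv up.

y**3*sin(y) - 4*y**2*sin(y) + 3*y**2*cos(y) - 3*y*sin(y) - 8*y*cos(y) + 10*sin(y) - 3*cos(y) + C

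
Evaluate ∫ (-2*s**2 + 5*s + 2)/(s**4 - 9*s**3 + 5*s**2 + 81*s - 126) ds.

Factor the denominator: (s - 7)*(s - 3)*(s - 2)*(s + 3).
Partial-fraction decomposition: 31/(300*(s + 3)) + 4/(25*(s - 2)) + 1/(24*(s - 3)) - 61/(200*(s - 7)).
Integrate each term: A/(s−a) contributes A·log|s−a|.

-61*log(s - 7)/200 + log(s - 3)/24 + 4*log(s - 2)/25 + 31*log(s + 3)/300 + C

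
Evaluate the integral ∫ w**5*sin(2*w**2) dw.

Let u = w², du = 2w dw; rewrite as (1/2)∫ u^2·sin(2u) du.
Now integrate by parts 2 times.

-w**4*cos(2*w**2)/4 + w**2*sin(2*w**2)/4 + cos(2*w**2)/8 + C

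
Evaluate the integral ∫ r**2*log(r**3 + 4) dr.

r**3*log(r**3 + 4)/3 - r**3/3 + 4*log(r**3 + 4)/3 + C

Let u = r**3 + 4, so du = (3*r**2) dr.
The integral becomes (1/3)·∫ log(u) du; integrate by parts with u′=log(u), dv′=du.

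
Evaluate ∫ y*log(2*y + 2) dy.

y**2*log(2*y + 2)/2 - y**2/4 + y/2 - log(y + 1)/2 + C

Use integration by parts with u = log(2*y + 2), dv = y dy.
Then du = 2/(2*y + 2) dy and v = y**2/2.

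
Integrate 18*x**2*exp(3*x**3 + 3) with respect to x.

Let u = 3*x**3 + 3, so du = (9*x**2) dx.
Rewriting, the integral becomes 2·∫ e^u du = 2·e^u.
Substituting back, u = 3*x**3 + 3.

2*exp(3*x**3 + 3) + C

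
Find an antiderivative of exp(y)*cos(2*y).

Let I denote the integral. Integrate by parts with u = cos(2*y), dv = exp(y) dy, so v = exp(y): I = exp(y)*cos(2*y) + 2·∫ exp(y)*sin(2*y) dy.
Apply parts again with u = sin(2*y), dv = exp(y) dy: ∫ exp(y)*sin(2*y) dy = exp(y)*sin(2*y) − 2·I. Substituting back brings back I: I = 2*exp(y)*sin(2*y) + exp(y)*cos(2*y) − 4·I.
Solving for I: (1 + 4)·I equals the remaining terms, so I = (1/5)·(2*exp(y)*sin(2*y) + exp(y)*cos(2*y)).

2*exp(y)*sin(2*y)/5 + exp(y)*cos(2*y)/5 + C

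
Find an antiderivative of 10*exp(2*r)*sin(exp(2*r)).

Let u = exp(2*r), so du = (2*exp(2*r)) dr.
Rewriting, the integral becomes 5·∫ sin(u) du = 5·-cos(u).
Substituting back, u = exp(2*r).

-5*cos(exp(2*r)) + C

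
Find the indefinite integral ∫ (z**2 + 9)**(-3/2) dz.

z/(9*sqrt(z**2 + 9)) + C

Substitute z = 3·tan(θ), so dz = 3·sec(θ)^2 dθ and the radical becomes sqrt(z**2 + 9) = 3·sec(θ) by the Pythagorean identity.
Integrate the resulting trig expression in θ, then back-substitute tan(θ) = z/3, sec(θ) = sqrt(z**2 + 9)/3 (absorbing any constant into C).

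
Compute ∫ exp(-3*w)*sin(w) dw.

Let I denote the integral. Integrate by parts with u = sin(w), dv = exp(-3*w) dw, so v = -exp(-3*w)/3: I = -exp(-3*w)*sin(w)/3 + (1/3)·∫ exp(-3*w)*cos(w) dw.
Apply parts again with u = cos(w), dv = exp(-3*w) dw: ∫ exp(-3*w)*cos(w) dw = -exp(-3*w)*cos(w)/3 − (1/3)·I. Substituting back brings back I: I = -exp(-3*w)*sin(w)/3 - exp(-3*w)*cos(w)/9 − (1/9)·I.
Solving for I: (1 + 1/9)·I equals the remaining terms, so I = (9/10)·(-exp(-3*w)*sin(w)/3 - exp(-3*w)*cos(w)/9).

-3*exp(-3*w)*sin(w)/10 - exp(-3*w)*cos(w)/10 + C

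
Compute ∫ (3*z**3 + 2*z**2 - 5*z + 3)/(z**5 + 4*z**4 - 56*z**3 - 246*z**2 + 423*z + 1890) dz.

73*log(z - 7)/416 - 29*log(z - 3)/576 - log(z + 3)/8 + 99*log(z + 5)/64 - 181*log(z + 6)/117 + C

Factor the denominator: (z - 7)*(z - 3)*(z + 3)*(z + 5)*(z + 6).
Partial-fraction decomposition: -181/(117*(z + 6)) + 99/(64*(z + 5)) - 1/(8*(z + 3)) - 29/(576*(z - 3)) + 73/(416*(z - 7)).
Integrate each term: A/(z−a) contributes A·log|z−a|.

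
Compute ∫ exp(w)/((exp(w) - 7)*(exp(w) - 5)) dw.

log(exp(w) - 7)/2 - log(exp(w) - 5)/2 + C

Let u = e^w, du = e^w dw.
The integral becomes ∫ du/((u-5)(u-7)); decompose into partial fractions.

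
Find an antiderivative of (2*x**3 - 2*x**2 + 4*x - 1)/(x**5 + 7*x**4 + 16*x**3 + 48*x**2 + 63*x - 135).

Factor the denominator: (x - 1)*(x + 3)*(x + 5)*(x**2 + 9).
Partial-fraction decomposition: (563*x - 537)/(3060*(x**2 + 9)) - 107/(136*(x + 5)) + 85/(144*(x + 3)) + 1/(80*(x - 1)).
Integrate each term; A/(x−a) gives A·log|x−a|; the (Bx+D)/(x²+p²) term gives a log and an atan.

log(x - 1)/80 + 85*log(x + 3)/144 - 107*log(x + 5)/136 + 563*log(x**2 + 9)/6120 - 179*atan(x/3)/3060 + C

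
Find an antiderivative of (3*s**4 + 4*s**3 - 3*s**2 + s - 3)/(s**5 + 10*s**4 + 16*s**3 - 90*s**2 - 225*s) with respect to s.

log(s)/75 + 9*log(s - 3)/32 + 17*log(s + 3)/12 + 1031*log(s + 5)/800 + 323/(20*s + 100) + C

Factor the denominator: s*(s - 3)*(s + 3)*(s + 5)**2.
Partial-fraction decomposition: 1031/(800*(s + 5)) - 323/(20*(s + 5)**2) + 17/(12*(s + 3)) + 9/(32*(s - 3)) + 1/(75*s).
Integrate each term; A/(s−a) gives A·log|s−a|; A/(s−a)² gives −A/(s−a).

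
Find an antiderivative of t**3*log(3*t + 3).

Use integration by parts with u = log(3*t + 3), dv = t**3 dt.
Then du = 3/(3*t + 3) dt and v = t**4/4.

t**4*log(3*t + 3)/4 - t**4/16 + t**3/12 - t**2/8 + t/4 - log(t + 1)/4 + C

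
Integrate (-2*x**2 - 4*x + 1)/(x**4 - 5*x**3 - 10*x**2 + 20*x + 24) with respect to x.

Factor the denominator: (x - 6)*(x - 2)*(x + 1)*(x + 2).
Partial-fraction decomposition: -1/(32*(x + 2)) + 1/(7*(x + 1)) + 5/(16*(x - 2)) - 95/(224*(x - 6)).
Integrate each term: A/(x−a) contributes A·log|x−a|.

-95*log(x - 6)/224 + 5*log(x - 2)/16 + log(x + 1)/7 - log(x + 2)/32 + C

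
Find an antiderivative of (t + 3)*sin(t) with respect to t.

-t*cos(t) + sin(t) - 3*cos(t) + C

Use integration by parts with u = t + 3, dv = sin(t) dt, so v = -cos(t).
Apply parts 1 times (tabular method): alternate signs, differentiate u down to 0, integrate dv up.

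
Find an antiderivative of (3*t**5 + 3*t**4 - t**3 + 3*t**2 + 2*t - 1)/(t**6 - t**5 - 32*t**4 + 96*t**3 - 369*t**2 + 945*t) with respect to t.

Factor the denominator: t*(t - 5)*(t - 3)*(t + 7)*(t**2 + 9).
Partial-fraction decomposition: (14965*t + 59559)/(53244*(t**2 + 9)) + 42743/(48720*(t + 7)) - 977/(1080*(t - 3)) + 11209/(4080*(t - 5)) - 1/(945*t).
Integrate each term; A/(t−a) gives A·log|t−a|; the (Bt+D)/(t²+p²) term gives a log and an atan.

-log(t)/945 + 11209*log(t - 5)/4080 - 977*log(t - 3)/1080 + 42743*log(t + 7)/48720 + 14965*log(t**2 + 9)/106488 + 19853*atan(t/3)/53244 + C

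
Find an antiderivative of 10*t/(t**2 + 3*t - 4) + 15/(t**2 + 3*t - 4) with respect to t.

5*log(t**2 + 3*t - 4) + C

Let u = t**2 + 3*t - 4, so du = (2*t + 3) dt.
Rewriting, the integral becomes 5·∫ 1/u du = 5·log(u).
Substituting back, u = t**2 + 3*t - 4.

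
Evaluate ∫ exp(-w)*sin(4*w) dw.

-exp(-w)*sin(4*w)/17 - 4*exp(-w)*cos(4*w)/17 + C

Let I denote the integral. Integrate by parts with u = sin(4*w), dv = exp(-w) dw, so v = -exp(-w): I = -exp(-w)*sin(4*w) + 4·∫ exp(-w)*cos(4*w) dw.
Apply parts again with u = cos(4*w), dv = exp(-w) dw: ∫ exp(-w)*cos(4*w) dw = -exp(-w)*cos(4*w) − 4·I. Substituting back brings back I: I = -exp(-w)*sin(4*w) - 4*exp(-w)*cos(4*w) − 16·I.
Solving for I: (1 + 16)·I equals the remaining terms, so I = (1/17)·(-exp(-w)*sin(4*w) - 4*exp(-w)*cos(4*w)).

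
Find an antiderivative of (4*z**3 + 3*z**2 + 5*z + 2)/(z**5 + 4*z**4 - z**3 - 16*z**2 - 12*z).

Factor the denominator: z*(z - 2)*(z + 1)*(z + 2)*(z + 3).
Partial-fraction decomposition: -47/(15*(z + 3)) + 7/(2*(z + 2)) - 2/(3*(z + 1)) + 7/(15*(z - 2)) - 1/(6*z).
Integrate each term: A/(z−a) contributes A·log|z−a|.

-log(z)/6 + 7*log(z - 2)/15 - 2*log(z + 1)/3 + 7*log(z + 2)/2 - 47*log(z + 3)/15 + C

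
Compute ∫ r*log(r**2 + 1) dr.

Let u = r**2 + 1, so du = (2*r) dr.
The integral becomes (1/2)·∫ log(u) du; integrate by parts with u′=log(u), dv′=du.

r**2*log(r**2 + 1)/2 - r**2/2 + log(r**2 + 1)/2 + C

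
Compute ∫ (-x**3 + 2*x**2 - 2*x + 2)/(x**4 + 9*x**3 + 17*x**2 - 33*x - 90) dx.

-2*log(x - 2)/175 + 569*log(x + 3)/100 - 187*log(x + 5)/28 + 53/(10*x + 30) + C

Factor the denominator: (x - 2)*(x + 3)**2*(x + 5).
Partial-fraction decomposition: -187/(28*(x + 5)) + 569/(100*(x + 3)) - 53/(10*(x + 3)**2) - 2/(175*(x - 2)).
Integrate each term; A/(x−a) gives A·log|x−a|; A/(x−a)² gives −A/(x−a).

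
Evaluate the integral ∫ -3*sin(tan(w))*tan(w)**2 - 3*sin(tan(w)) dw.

3*cos(tan(w)) + C

Let u = tan(w), so du = (tan(w)**2 + 1) dw.
Rewriting, the integral becomes -3·∫ sin(u) du = -3·-cos(u).
Substituting back, u = tan(w).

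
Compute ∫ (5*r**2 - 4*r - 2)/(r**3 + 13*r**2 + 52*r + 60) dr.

Factor the denominator: (r + 2)*(r + 5)*(r + 6).
Partial-fraction decomposition: 101/(2*(r + 6)) - 143/(3*(r + 5)) + 13/(6*(r + 2)).
Integrate each term: A/(r−a) contributes A·log|r−a|.

13*log(r + 2)/6 - 143*log(r + 5)/3 + 101*log(r + 6)/2 + C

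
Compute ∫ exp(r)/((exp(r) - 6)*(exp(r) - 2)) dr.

log(exp(r) - 6)/4 - log(exp(r) - 2)/4 + C

Let u = e^r, du = e^r dr.
The integral becomes ∫ du/((u-2)(u-6)); decompose into partial fractions.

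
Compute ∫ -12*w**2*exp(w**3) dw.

-4*exp(w**3) + C

Let u = w**3, so du = (3*w**2) dw.
Rewriting, the integral becomes -4·∫ e^u du = -4·e^u.
Substituting back, u = w**3.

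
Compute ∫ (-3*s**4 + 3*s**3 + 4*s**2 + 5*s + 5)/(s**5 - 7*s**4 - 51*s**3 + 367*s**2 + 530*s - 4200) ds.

Factor the denominator: (s - 7)*(s - 5)**2*(s + 4)*(s + 6).
Partial-fraction decomposition: -4417/(3146*(s + 6)) + 911/(1782*(s + 4)) + 162185/(19602*(s - 5)) + 685/(99*(s - 5)**2) - 2969/(286*(s - 7)).
Integrate each term; A/(s−a) gives A·log|s−a|; A/(s−a)² gives −A/(s−a).

-2969*log(s - 7)/286 + 162185*log(s - 5)/19602 + 911*log(s + 4)/1782 - 4417*log(s + 6)/3146 - 685/(99*s - 495) + C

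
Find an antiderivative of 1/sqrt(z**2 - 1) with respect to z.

log(z + sqrt(z**2 - 1)) + C

Substitute z = sec(θ), so dz = sec(θ)*tan(θ) dθ and the radical becomes sqrt(z**2 - 1) = tan(θ) by the Pythagorean identity.
Integrate the resulting trig expression in θ, then back-substitute sec(θ) = z, tan(θ) = sqrt(z**2 - 1) (absorbing any constant into C).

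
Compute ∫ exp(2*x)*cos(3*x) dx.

Let I denote the integral. Integrate by parts with u = cos(3*x), dv = exp(2*x) dx, so v = exp(2*x)/2: I = exp(2*x)*cos(3*x)/2 + (3/2)·∫ exp(2*x)*sin(3*x) dx.
Apply parts again with u = sin(3*x), dv = exp(2*x) dx: ∫ exp(2*x)*sin(3*x) dx = exp(2*x)*sin(3*x)/2 − (3/2)·I. Substituting back brings back I: I = 3*exp(2*x)*sin(3*x)/4 + exp(2*x)*cos(3*x)/2 − (9/4)·I.
Solving for I: (1 + 9/4)·I equals the remaining terms, so I = (4/13)·(3*exp(2*x)*sin(3*x)/4 + exp(2*x)*cos(3*x)/2).

3*exp(2*x)*sin(3*x)/13 + 2*exp(2*x)*cos(3*x)/13 + C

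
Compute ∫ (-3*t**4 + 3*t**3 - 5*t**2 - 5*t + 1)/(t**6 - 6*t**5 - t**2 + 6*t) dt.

Factor the denominator: t*(t - 6)*(t - 1)*(t + 1)*(t**2 + 1).
Partial-fraction decomposition: -(26*t + 45)/(74*(t**2 + 1)) + 5/(28*(t + 1)) + 9/(20*(t - 1)) - 3449/(7770*(t - 6)) + 1/(6*t).
Integrate each term; A/(t−a) gives A·log|t−a|; the (Bt+D)/(t²+p²) term gives a log and an atan.

log(t)/6 - 3449*log(t - 6)/7770 + 9*log(t - 1)/20 + 5*log(t + 1)/28 - 13*log(t**2 + 1)/74 - 45*atan(t)/74 + C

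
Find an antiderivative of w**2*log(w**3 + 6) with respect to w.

w**3*log(w**3 + 6)/3 - w**3/3 + 2*log(w**3 + 6) + C

Let u = w**3 + 6, so du = (3*w**2) dw.
The integral becomes (1/3)·∫ log(u) du; integrate by parts with u′=log(u), dv′=du.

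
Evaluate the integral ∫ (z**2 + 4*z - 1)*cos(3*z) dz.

Use integration by parts with u = z**2 + 4*z - 1, dv = cos(3*z) dz, so v = sin(3*z)/3.
Apply parts 2 times (tabular method): alternate signs, differentiate u down to 0, integrate dv up.

z**2*sin(3*z)/3 + 4*z*sin(3*z)/3 + 2*z*cos(3*z)/9 - 11*sin(3*z)/27 + 4*cos(3*z)/9 + C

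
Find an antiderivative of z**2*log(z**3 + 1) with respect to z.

Let u = z**3 + 1, so du = (3*z**2) dz.
The integral becomes (1/3)·∫ log(u) du; integrate by parts with u′=log(u), dv′=du.

z**3*log(z**3 + 1)/3 - z**3/3 + log(z**3 + 1)/3 + C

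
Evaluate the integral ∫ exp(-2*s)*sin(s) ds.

Let I denote the integral. Integrate by parts with u = sin(s), dv = exp(-2*s) ds, so v = -exp(-2*s)/2: I = -exp(-2*s)*sin(s)/2 + (1/2)·∫ exp(-2*s)*cos(s) ds.
Apply parts again with u = cos(s), dv = exp(-2*s) ds: ∫ exp(-2*s)*cos(s) ds = -exp(-2*s)*cos(s)/2 − (1/2)·I. Substituting back brings back I: I = -exp(-2*s)*sin(s)/2 - exp(-2*s)*cos(s)/4 − (1/4)·I.
Solving for I: (1 + 1/4)·I equals the remaining terms, so I = (4/5)·(-exp(-2*s)*sin(s)/2 - exp(-2*s)*cos(s)/4).

-2*exp(-2*s)*sin(s)/5 - exp(-2*s)*cos(s)/5 + C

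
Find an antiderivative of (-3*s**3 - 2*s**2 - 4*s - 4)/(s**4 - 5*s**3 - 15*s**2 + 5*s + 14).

-1159*log(s - 7)/432 + 13*log(s - 1)/36 + log(s + 1)/16 - 20*log(s + 2)/27 + C

Factor the denominator: (s - 7)*(s - 1)*(s + 1)*(s + 2).
Partial-fraction decomposition: -20/(27*(s + 2)) + 1/(16*(s + 1)) + 13/(36*(s - 1)) - 1159/(432*(s - 7)).
Integrate each term: A/(s−a) contributes A·log|s−a|.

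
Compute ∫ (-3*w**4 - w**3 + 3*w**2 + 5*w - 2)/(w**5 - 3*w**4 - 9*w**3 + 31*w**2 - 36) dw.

Factor the denominator: (w - 3)*(w - 2)**2*(w + 1)*(w + 3).
Partial-fraction decomposition: -103/(150*(w + 3)) + 1/(12*(w + 1)) + 539/(75*(w - 2)) + 12/(5*(w - 2)**2) - 115/(12*(w - 3)).
Integrate each term; A/(w−a) gives A·log|w−a|; A/(w−a)² gives −A/(w−a).

-115*log(w - 3)/12 + 539*log(w - 2)/75 + log(w + 1)/12 - 103*log(w + 3)/150 - 12/(5*w - 10) + C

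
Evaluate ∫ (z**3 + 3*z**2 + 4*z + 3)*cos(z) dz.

z**3*sin(z) + 3*z**2*sin(z) + 3*z**2*cos(z) - 2*z*sin(z) + 6*z*cos(z) - 3*sin(z) - 2*cos(z) + C

Use integration by parts with u = z**3 + 3*z**2 + 4*z + 3, dv = cos(z) dz, so v = sin(z).
Apply parts 3 times (tabular method): alternate signs, differentiate u down to 0, integrate dv up.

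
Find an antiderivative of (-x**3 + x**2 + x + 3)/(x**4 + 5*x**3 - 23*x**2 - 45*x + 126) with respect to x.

Factor the denominator: (x - 3)*(x - 2)*(x + 3)*(x + 7).
Partial-fraction decomposition: -97/(90*(x + 7)) + 3/(10*(x + 3)) - 1/(45*(x - 2)) - 1/(5*(x - 3)).
Integrate each term: A/(x−a) contributes A·log|x−a|.

-log(x - 3)/5 - log(x - 2)/45 + 3*log(x + 3)/10 - 97*log(x + 7)/90 + C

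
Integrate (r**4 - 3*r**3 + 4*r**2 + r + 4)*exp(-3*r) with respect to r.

(-27*r**4 + 45*r**3 - 63*r**2 - 69*r - 131)*exp(-3*r)/81 + C

Use integration by parts with u = r**4 - 3*r**3 + 4*r**2 + r + 4, dv = exp(-3*r) dr, so v = -exp(-3*r)/3.
Apply parts 4 times (tabular method): alternate signs, differentiate u down to 0, integrate dv up.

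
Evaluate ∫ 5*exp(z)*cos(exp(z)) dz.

5*sin(exp(z)) + C

Let u = exp(z), so du = (exp(z)) dz.
Rewriting, the integral becomes 5·∫ cos(u) du = 5·sin(u).
Substituting back, u = exp(z).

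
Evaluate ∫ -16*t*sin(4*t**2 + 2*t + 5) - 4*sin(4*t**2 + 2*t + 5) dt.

2*cos(4*t**2 + 2*t + 5) + C

Let u = 4*t**2 + 2*t + 5, so du = (8*t + 2) dt.
Rewriting, the integral becomes -2·∫ sin(u) du = -2·-cos(u).
Substituting back, u = 4*t**2 + 2*t + 5.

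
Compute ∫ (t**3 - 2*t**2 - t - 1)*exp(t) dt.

(t**3 - 5*t**2 + 9*t - 10)*exp(t) + C

Use integration by parts with u = t**3 - 2*t**2 - t - 1, dv = exp(t) dt, so v = exp(t).
Apply parts 3 times (tabular method): alternate signs, differentiate u down to 0, integrate dv up.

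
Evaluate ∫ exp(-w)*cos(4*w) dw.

Let I denote the integral. Integrate by parts with u = cos(4*w), dv = exp(-w) dw, so v = -exp(-w): I = -exp(-w)*cos(4*w) − 4·∫ exp(-w)*sin(4*w) dw.
Apply parts again with u = sin(4*w), dv = exp(-w) dw: ∫ exp(-w)*sin(4*w) dw = -exp(-w)*sin(4*w) + 4·I. Substituting back brings back I: I = 4*exp(-w)*sin(4*w) - exp(-w)*cos(4*w) − 16·I.
Solving for I: (1 + 16)·I equals the remaining terms, so I = (1/17)·(4*exp(-w)*sin(4*w) - exp(-w)*cos(4*w)).

4*exp(-w)*sin(4*w)/17 - exp(-w)*cos(4*w)/17 + C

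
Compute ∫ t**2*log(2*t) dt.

t**3*(log(t) + log(2))/3 - t**3/9 + C

Use integration by parts with u = log(2*t), dv = t**2 dt.
Then du = 1/t dt and v = t**3/3.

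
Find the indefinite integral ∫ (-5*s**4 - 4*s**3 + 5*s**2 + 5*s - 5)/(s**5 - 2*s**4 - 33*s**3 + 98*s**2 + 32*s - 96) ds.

Factor the denominator: (s - 4)**2*(s - 1)*(s + 1)*(s + 6).
Partial-fraction decomposition: -5471/(3500*(s + 6)) + 3/(125*(s + 1)) - 2/(63*(s - 1)) - 15431/(4500*(s - 4)) - 1441/(150*(s - 4)**2).
Integrate each term; A/(s−a) gives A·log|s−a|; A/(s−a)² gives −A/(s−a).

-15431*log(s - 4)/4500 - 2*log(s - 1)/63 + 3*log(s + 1)/125 - 5471*log(s + 6)/3500 + 1441/(150*s - 600) + C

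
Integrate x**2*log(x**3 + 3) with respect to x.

Let u = x**3 + 3, so du = (3*x**2) dx.
The integral becomes (1/3)·∫ log(u) du; integrate by parts with u′=log(u), dv′=du.

x**3*log(x**3 + 3)/3 - x**3/3 + log(x**3 + 3) + C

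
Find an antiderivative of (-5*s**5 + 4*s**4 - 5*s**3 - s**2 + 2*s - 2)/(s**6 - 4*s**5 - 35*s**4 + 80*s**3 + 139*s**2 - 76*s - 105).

Factor the denominator: (s - 7)*(s - 3)*(s - 1)*(s + 1)**2*(s + 5).
Partial-fraction decomposition: -18713/(9216*(s + 5)) + 371/(2048*(s + 1)) - 9/(256*(s + 1)**2) - 7/(288*(s - 1)) + 1031/(1024*(s - 3)) - 76183/(18432*(s - 7)).
Integrate each term; A/(s−a) gives A·log|s−a|; A/(s−a)² gives −A/(s−a).

-76183*log(s - 7)/18432 + 1031*log(s - 3)/1024 - 7*log(s - 1)/288 + 371*log(s + 1)/2048 - 18713*log(s + 5)/9216 + 9/(256*s + 256) + C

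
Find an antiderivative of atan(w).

Use integration by parts with u = arctan(w), dv = dw.
Then du = 1/(w**2 + 1) dw.

w*atan(w) - log(w**2 + 1)/2 + C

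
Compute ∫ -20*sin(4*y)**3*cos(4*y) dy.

Let u = sin(4*y), so du = (4*cos(4*y)) dy.
Rewriting, the integral becomes -5·∫ u^3 du = -5·u^4/4.
Substituting back, u = sin(4*y).

-5*sin(4*y)**4/4 + C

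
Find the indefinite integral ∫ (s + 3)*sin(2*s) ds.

-s*cos(2*s)/2 + sin(2*s)/4 - 3*cos(2*s)/2 + C

Use integration by parts with u = s + 3, dv = sin(2*s) ds, so v = -cos(2*s)/2.
Apply parts 1 times (tabular method): alternate signs, differentiate u down to 0, integrate dv up.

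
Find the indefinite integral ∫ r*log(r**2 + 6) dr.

r**2*log(r**2 + 6)/2 - r**2/2 + 3*log(r**2 + 6) + C

Let u = r**2 + 6, so du = (2*r) dr.
The integral becomes (1/2)·∫ log(u) du; integrate by parts with u′=log(u), dv′=du.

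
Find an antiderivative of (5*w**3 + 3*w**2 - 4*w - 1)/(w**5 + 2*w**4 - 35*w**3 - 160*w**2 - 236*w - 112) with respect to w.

Factor the denominator: (w - 7)*(w + 1)*(w + 2)**2*(w + 4).
Partial-fraction decomposition: -257/(132*(w + 4)) + 187/(108*(w + 2)) - 7/(6*(w + 2)**2) - 1/(24*(w + 1)) + 611/(2376*(w - 7)).
Integrate each term; A/(w−a) gives A·log|w−a|; A/(w−a)² gives −A/(w−a).

611*log(w - 7)/2376 - log(w + 1)/24 + 187*log(w + 2)/108 - 257*log(w + 4)/132 + 7/(6*w + 12) + C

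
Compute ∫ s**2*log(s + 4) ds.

s**3*log(s + 4)/3 - s**3/9 + 2*s**2/3 - 16*s/3 + 64*log(s + 4)/3 + C

Use integration by parts with u = log(s + 4), dv = s**2 ds.
Then du = 1/(s + 4) ds and v = s**3/3.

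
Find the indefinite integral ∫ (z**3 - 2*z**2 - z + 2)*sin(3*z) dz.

Use integration by parts with u = z**3 - 2*z**2 - z + 2, dv = sin(3*z) dz, so v = -cos(3*z)/3.
Apply parts 3 times (tabular method): alternate signs, differentiate u down to 0, integrate dv up.

-z**3*cos(3*z)/3 + z**2*sin(3*z)/3 + 2*z**2*cos(3*z)/3 - 4*z*sin(3*z)/9 + 5*z*cos(3*z)/9 - 5*sin(3*z)/27 - 22*cos(3*z)/27 + C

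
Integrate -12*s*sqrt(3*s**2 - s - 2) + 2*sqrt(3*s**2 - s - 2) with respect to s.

-4*(3*s**2 - s - 2)**(3/2)/3 + C

Let u = 3*s**2 - s - 2, so du = (6*s - 1) ds.
Rewriting, the integral becomes -2·∫ √u du = -2·(2/3)u^(3/2).
Substituting back, u = 3*s**2 - s - 2.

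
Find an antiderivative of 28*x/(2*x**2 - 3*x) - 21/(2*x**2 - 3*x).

Let u = 2*x**2 - 3*x, so du = (4*x - 3) dx.
Rewriting, the integral becomes 7·∫ 1/u du = 7·log(u).
Substituting back, u = 2*x**2 - 3*x.

7*log(2*x**2 - 3*x) + C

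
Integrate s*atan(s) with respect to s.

Use integration by parts with u = arctan(s), dv = s ds.
Then du = 1/(s**2 + 1) ds.

s**2*atan(s)/2 - s/2 + atan(s)/2 + C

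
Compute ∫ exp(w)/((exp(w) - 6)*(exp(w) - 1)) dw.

log(exp(w) - 6)/5 - log(exp(w) - 1)/5 + C

Let u = e^w, du = e^w dw.
The integral becomes ∫ du/((u-6)(u-1)); decompose into partial fractions.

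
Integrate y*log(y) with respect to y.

y**2*log(y)/2 - y**2/4 + C

Use integration by parts with u = log(y), dv = y dy.
Then du = 1/y dy and v = y**2/2.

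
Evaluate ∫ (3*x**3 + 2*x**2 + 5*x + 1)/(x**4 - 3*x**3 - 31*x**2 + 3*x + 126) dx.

Factor the denominator: (x - 7)*(x - 2)*(x + 3)**2.
Partial-fraction decomposition: 509/(500*(x + 3)) - 77/(50*(x + 3)**2) - 43/(125*(x - 2)) + 1163/(500*(x - 7)).
Integrate each term; A/(x−a) gives A·log|x−a|; A/(x−a)² gives −A/(x−a).

1163*log(x - 7)/500 - 43*log(x - 2)/125 + 509*log(x + 3)/500 + 77/(50*x + 150) + C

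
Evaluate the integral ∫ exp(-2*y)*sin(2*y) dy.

Let I denote the integral. Integrate by parts with u = sin(2*y), dv = exp(-2*y) dy, so v = -exp(-2*y)/2: I = -exp(-2*y)*sin(2*y)/2 + ∫ exp(-2*y)*cos(2*y) dy.
Apply parts again with u = cos(2*y), dv = exp(-2*y) dy: ∫ exp(-2*y)*cos(2*y) dy = -exp(-2*y)*cos(2*y)/2 − I. Substituting back brings back I: I = -exp(-2*y)*sin(2*y)/2 - exp(-2*y)*cos(2*y)/2 − I.
Solving for I: (1 + 1)·I equals the remaining terms, so I = (1/2)·(-exp(-2*y)*sin(2*y)/2 - exp(-2*y)*cos(2*y)/2).

-exp(-2*y)*sin(2*y)/4 - exp(-2*y)*cos(2*y)/4 + C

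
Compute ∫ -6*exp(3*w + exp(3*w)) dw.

Let u = exp(3*w), so du = (3*exp(3*w)) dw.
Rewriting, the integral becomes -2·∫ e^u du = -2·e^u.
Substituting back, u = exp(3*w).

-2*exp(exp(3*w)) + C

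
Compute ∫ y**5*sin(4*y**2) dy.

Let u = y², du = 2y dy; rewrite as (1/2)∫ u^2·sin(4u) du.
Now integrate by parts 2 times.

-y**4*cos(4*y**2)/8 + y**2*sin(4*y**2)/16 + cos(4*y**2)/64 + C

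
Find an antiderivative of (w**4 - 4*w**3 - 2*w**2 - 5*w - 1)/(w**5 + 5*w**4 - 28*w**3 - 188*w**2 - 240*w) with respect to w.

log(w)/240 + 329*log(w - 6)/5280 + 49*log(w + 2)/96 - 499*log(w + 4)/80 + 1099*log(w + 5)/165 + C

Factor the denominator: w*(w - 6)*(w + 2)*(w + 4)*(w + 5).
Partial-fraction decomposition: 1099/(165*(w + 5)) - 499/(80*(w + 4)) + 49/(96*(w + 2)) + 329/(5280*(w - 6)) + 1/(240*w).
Integrate each term: A/(w−a) contributes A·log|w−a|.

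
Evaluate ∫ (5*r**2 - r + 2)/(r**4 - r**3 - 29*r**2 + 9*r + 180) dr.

61*log(r - 5)/72 - 11*log(r - 3)/21 + 25*log(r + 3)/24 - 86*log(r + 4)/63 + C

Factor the denominator: (r - 5)*(r - 3)*(r + 3)*(r + 4).
Partial-fraction decomposition: -86/(63*(r + 4)) + 25/(24*(r + 3)) - 11/(21*(r - 3)) + 61/(72*(r - 5)).
Integrate each term: A/(r−a) contributes A·log|r−a|.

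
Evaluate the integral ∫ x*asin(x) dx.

Use integration by parts with u = arcsin(x), dv = x dx.
Then du = 1/sqrt(-x**2 + 1) dx.

x**2*asin(x)/2 + x*sqrt(-x**2 + 1)/4 - asin(x)/4 + C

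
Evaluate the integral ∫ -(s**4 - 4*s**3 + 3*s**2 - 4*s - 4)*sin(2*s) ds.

s**4*cos(2*s)/2 - s**3*sin(2*s) - 2*s**3*cos(2*s) + 3*s**2*sin(2*s) + s*cos(2*s) - sin(2*s)/2 - 2*cos(2*s) + C

Use integration by parts with u = s**4 - 4*s**3 + 3*s**2 - 4*s - 4, dv = -sin(2*s) ds, so v = cos(2*s)/2.
Apply parts 4 times (tabular method): alternate signs, differentiate u down to 0, integrate dv up.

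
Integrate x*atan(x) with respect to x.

x**2*atan(x)/2 - x/2 + atan(x)/2 + C

Use integration by parts with u = arctan(x), dv = x dx.
Then du = 1/(x**2 + 1) dx.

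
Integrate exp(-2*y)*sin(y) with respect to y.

-2*exp(-2*y)*sin(y)/5 - exp(-2*y)*cos(y)/5 + C

Let I denote the integral. Integrate by parts with u = sin(y), dv = exp(-2*y) dy, so v = -exp(-2*y)/2: I = -exp(-2*y)*sin(y)/2 + (1/2)·∫ exp(-2*y)*cos(y) dy.
Apply parts again with u = cos(y), dv = exp(-2*y) dy: ∫ exp(-2*y)*cos(y) dy = -exp(-2*y)*cos(y)/2 − (1/2)·I. Substituting back brings back I: I = -exp(-2*y)*sin(y)/2 - exp(-2*y)*cos(y)/4 − (1/4)·I.
Solving for I: (1 + 1/4)·I equals the remaining terms, so I = (4/5)·(-exp(-2*y)*sin(y)/2 - exp(-2*y)*cos(y)/4).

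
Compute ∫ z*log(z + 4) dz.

Use integration by parts with u = log(z + 4), dv = z dz.
Then du = 1/(z + 4) dz and v = z**2/2.

z**2*log(z + 4)/2 - z**2/4 + 2*z - 8*log(z + 4) + C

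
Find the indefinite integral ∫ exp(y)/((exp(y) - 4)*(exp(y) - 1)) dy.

log(exp(y) - 4)/3 - log(exp(y) - 1)/3 + C

Let u = e^y, du = e^y dy.
The integral becomes ∫ du/((u-4)(u-1)); decompose into partial fractions.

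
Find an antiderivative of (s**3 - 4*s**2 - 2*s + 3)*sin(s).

-s**3*cos(s) + 3*s**2*sin(s) + 4*s**2*cos(s) - 8*s*sin(s) + 8*s*cos(s) - 8*sin(s) - 11*cos(s) + C

Use integration by parts with u = s**3 - 4*s**2 - 2*s + 3, dv = sin(s) ds, so v = -cos(s).
Apply parts 3 times (tabular method): alternate signs, differentiate u down to 0, integrate dv up.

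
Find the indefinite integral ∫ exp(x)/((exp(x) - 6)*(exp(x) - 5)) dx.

log(exp(x) - 6) - log(exp(x) - 5) + C

Let u = e^x, du = e^x dx.
The integral becomes ∫ du/((u-5)(u-6)); decompose into partial fractions.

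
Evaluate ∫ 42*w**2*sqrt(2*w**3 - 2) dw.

Let u = 2*w**3 - 2, so du = (6*w**2) dw.
Rewriting, the integral becomes 7·∫ √u du = 7·(2/3)u^(3/2).
Substituting back, u = 2*w**3 - 2.

14*(2*w**3 - 2)**(3/2)/3 + C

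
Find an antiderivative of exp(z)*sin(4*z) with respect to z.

Let I denote the integral. Integrate by parts with u = sin(4*z), dv = exp(z) dz, so v = exp(z): I = exp(z)*sin(4*z) − 4·∫ exp(z)*cos(4*z) dz.
Apply parts again with u = cos(4*z), dv = exp(z) dz: ∫ exp(z)*cos(4*z) dz = exp(z)*cos(4*z) + 4·I. Substituting back brings back I: I = exp(z)*sin(4*z) - 4*exp(z)*cos(4*z) − 16·I.
Solving for I: (1 + 16)·I equals the remaining terms, so I = (1/17)·(exp(z)*sin(4*z) - 4*exp(z)*cos(4*z)).

exp(z)*sin(4*z)/17 - 4*exp(z)*cos(4*z)/17 + C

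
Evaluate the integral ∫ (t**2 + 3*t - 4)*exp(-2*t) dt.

Use integration by parts with u = t**2 + 3*t - 4, dv = exp(-2*t) dt, so v = -exp(-2*t)/2.
Apply parts 2 times (tabular method): alternate signs, differentiate u down to 0, integrate dv up.

(-t**2 - 4*t + 2)*exp(-2*t)/2 + C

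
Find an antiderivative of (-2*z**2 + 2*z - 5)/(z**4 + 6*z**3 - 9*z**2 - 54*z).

Factor the denominator: z*(z - 3)*(z + 3)*(z + 6).
Partial-fraction decomposition: 89/(162*(z + 6)) - 29/(54*(z + 3)) - 17/(162*(z - 3)) + 5/(54*z).
Integrate each term: A/(z−a) contributes A·log|z−a|.

5*log(z)/54 - 17*log(z - 3)/162 - 29*log(z + 3)/54 + 89*log(z + 6)/162 + C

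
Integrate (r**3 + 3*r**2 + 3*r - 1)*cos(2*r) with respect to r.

Use integration by parts with u = r**3 + 3*r**2 + 3*r - 1, dv = cos(2*r) dr, so v = sin(2*r)/2.
Apply parts 3 times (tabular method): alternate signs, differentiate u down to 0, integrate dv up.

r**3*sin(2*r)/2 + 3*r**2*sin(2*r)/2 + 3*r**2*cos(2*r)/4 + 3*r*sin(2*r)/4 + 3*r*cos(2*r)/2 - 5*sin(2*r)/4 + 3*cos(2*r)/8 + C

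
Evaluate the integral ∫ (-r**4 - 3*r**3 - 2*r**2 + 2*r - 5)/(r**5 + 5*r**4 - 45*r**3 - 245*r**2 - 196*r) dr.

5*log(r)/196 - 3519*log(r - 7)/8624 - 7*log(r + 1)/144 + 109*log(r + 4)/396 - 1489*log(r + 7)/1764 + C

Factor the denominator: r*(r - 7)*(r + 1)*(r + 4)*(r + 7).
Partial-fraction decomposition: -1489/(1764*(r + 7)) + 109/(396*(r + 4)) - 7/(144*(r + 1)) - 3519/(8624*(r - 7)) + 5/(196*r).
Integrate each term: A/(r−a) contributes A·log|r−a|.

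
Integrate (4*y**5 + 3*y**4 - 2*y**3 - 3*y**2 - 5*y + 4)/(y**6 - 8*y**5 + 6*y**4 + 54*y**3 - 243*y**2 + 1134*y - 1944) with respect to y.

Factor the denominator: (y - 6)*(y - 3)**2*(y + 4)*(y**2 + 9).
Partial-fraction decomposition: -(5036*y - 31719)/(20250*(y**2 + 9)) + 1612/(6125*(y + 4)) - 1991/(441*(y - 3)) - 1123/(378*(y - 3)**2) + 17213/(2025*(y - 6)).
Integrate each term; A/(y−a) gives A·log|y−a|; the (By+D)/(y²+p²) term gives a log and an atan.

17213*log(y - 6)/2025 - 1991*log(y - 3)/441 + 1612*log(y + 4)/6125 - 1259*log(y**2 + 9)/10125 + 10573*atan(y/3)/20250 + 1123/(378*y - 1134) + C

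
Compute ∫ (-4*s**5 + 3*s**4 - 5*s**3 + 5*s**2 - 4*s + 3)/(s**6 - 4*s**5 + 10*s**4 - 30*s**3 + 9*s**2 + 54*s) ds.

log(s)/18 - 23*log(s - 3)/6 + 35*log(s - 2)/26 - log(s + 1)/5 - 1601*log(s**2 + 9)/2340 - 571*atan(s/3)/390 + C

Factor the denominator: s*(s - 3)*(s - 2)*(s + 1)*(s**2 + 9).
Partial-fraction decomposition: -(1601*s + 5139)/(1170*(s**2 + 9)) - 1/(5*(s + 1)) + 35/(26*(s - 2)) - 23/(6*(s - 3)) + 1/(18*s).
Integrate each term; A/(s−a) gives A·log|s−a|; the (Bs+D)/(s²+p²) term gives a log and an atan.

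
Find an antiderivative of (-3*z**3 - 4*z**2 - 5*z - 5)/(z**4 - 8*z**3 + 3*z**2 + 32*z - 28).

-253*log(z - 7)/54 + 11*log(z - 2)/4 - 17*log(z - 1)/18 - 13*log(z + 2)/108 + C

Factor the denominator: (z - 7)*(z - 2)*(z - 1)*(z + 2).
Partial-fraction decomposition: -13/(108*(z + 2)) - 17/(18*(z - 1)) + 11/(4*(z - 2)) - 253/(54*(z - 7)).
Integrate each term: A/(z−a) contributes A·log|z−a|.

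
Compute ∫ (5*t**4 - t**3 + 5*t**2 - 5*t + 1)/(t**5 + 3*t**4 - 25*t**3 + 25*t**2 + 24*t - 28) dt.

Factor the denominator: (t - 2)**2*(t - 1)*(t + 1)*(t + 7).
Partial-fraction decomposition: 12629/(3888*(t + 7)) - 17/(108*(t + 1)) + 5/(16*(t - 1)) + 388/(243*(t - 2)) + 83/(27*(t - 2)**2).
Integrate each term; A/(t−a) gives A·log|t−a|; A/(t−a)² gives −A/(t−a).

388*log(t - 2)/243 + 5*log(t - 1)/16 - 17*log(t + 1)/108 + 12629*log(t + 7)/3888 - 83/(27*t - 54) + C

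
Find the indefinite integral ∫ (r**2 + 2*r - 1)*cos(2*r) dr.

Use integration by parts with u = r**2 + 2*r - 1, dv = cos(2*r) dr, so v = sin(2*r)/2.
Apply parts 2 times (tabular method): alternate signs, differentiate u down to 0, integrate dv up.

r**2*sin(2*r)/2 + r*sin(2*r) + r*cos(2*r)/2 - 3*sin(2*r)/4 + cos(2*r)/2 + C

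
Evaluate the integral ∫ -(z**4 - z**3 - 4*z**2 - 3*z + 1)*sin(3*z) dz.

Use integration by parts with u = z**4 - z**3 - 4*z**2 - 3*z + 1, dv = -sin(3*z) dz, so v = cos(3*z)/3.
Apply parts 4 times (tabular method): alternate signs, differentiate u down to 0, integrate dv up.

z**4*cos(3*z)/3 - 4*z**3*sin(3*z)/9 - z**3*cos(3*z)/3 + z**2*sin(3*z)/3 - 16*z**2*cos(3*z)/9 + 32*z*sin(3*z)/27 - 7*z*cos(3*z)/9 + 7*sin(3*z)/27 + 59*cos(3*z)/81 + C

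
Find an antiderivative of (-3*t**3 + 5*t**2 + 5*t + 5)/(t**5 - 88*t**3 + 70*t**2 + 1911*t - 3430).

Factor the denominator: (t - 7)*(t - 5)*(t - 2)*(t + 7)**2.
Partial-fraction decomposition: 11041/(95256*(t + 7)) - 311/(378*(t + 7)**2) + 11/(1215*(t - 2)) + 55/(216*(t - 5)) - 93/(245*(t - 7)).
Integrate each term; A/(t−a) gives A·log|t−a|; A/(t−a)² gives −A/(t−a).

-93*log(t - 7)/245 + 55*log(t - 5)/216 + 11*log(t - 2)/1215 + 11041*log(t + 7)/95256 + 311/(378*t + 2646) + C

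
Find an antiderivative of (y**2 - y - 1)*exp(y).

Use integration by parts with u = y**2 - y - 1, dv = exp(y) dy, so v = exp(y).
Apply parts 2 times (tabular method): alternate signs, differentiate u down to 0, integrate dv up.

(y**2 - 3*y + 2)*exp(y) + C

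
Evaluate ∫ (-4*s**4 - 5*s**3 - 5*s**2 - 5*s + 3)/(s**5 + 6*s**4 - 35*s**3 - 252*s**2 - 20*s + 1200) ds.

-6471*log(s - 6)/4840 + 131*log(s - 2)/1176 - 761*log(s + 4)/60 + 58750*log(s + 5)/5929 - 1972/(77*s + 385) + C

Factor the denominator: (s - 6)*(s - 2)*(s + 4)*(s + 5)**2.
Partial-fraction decomposition: 58750/(5929*(s + 5)) + 1972/(77*(s + 5)**2) - 761/(60*(s + 4)) + 131/(1176*(s - 2)) - 6471/(4840*(s - 6)).
Integrate each term; A/(s−a) gives A·log|s−a|; A/(s−a)² gives −A/(s−a).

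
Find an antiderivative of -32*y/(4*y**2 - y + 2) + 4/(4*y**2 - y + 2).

-4*log(4*y**2 - y + 2) + C

Let u = 4*y**2 - y + 2, so du = (8*y - 1) dy.
Rewriting, the integral becomes -4·∫ 1/u du = -4·log(u).
Substituting back, u = 4*y**2 - y + 2.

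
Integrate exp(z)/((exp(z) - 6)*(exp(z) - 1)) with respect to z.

Let u = e^z, du = e^z dz.
The integral becomes ∫ du/((u-6)(u-1)); decompose into partial fractions.

log(exp(z) - 6)/5 - log(exp(z) - 1)/5 + C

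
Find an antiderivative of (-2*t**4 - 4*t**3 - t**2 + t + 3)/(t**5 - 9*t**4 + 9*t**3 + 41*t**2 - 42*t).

-log(t)/14 - 2071*log(t - 7)/504 + 91*log(t - 3)/40 - log(t - 1)/12 - log(t + 2)/90 + C

Factor the denominator: t*(t - 7)*(t - 3)*(t - 1)*(t + 2).
Partial-fraction decomposition: -1/(90*(t + 2)) - 1/(12*(t - 1)) + 91/(40*(t - 3)) - 2071/(504*(t - 7)) - 1/(14*t).
Integrate each term: A/(t−a) contributes A·log|t−a|.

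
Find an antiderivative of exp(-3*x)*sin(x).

-3*exp(-3*x)*sin(x)/10 - exp(-3*x)*cos(x)/10 + C

Let I denote the integral. Integrate by parts with u = sin(x), dv = exp(-3*x) dx, so v = -exp(-3*x)/3: I = -exp(-3*x)*sin(x)/3 + (1/3)·∫ exp(-3*x)*cos(x) dx.
Apply parts again with u = cos(x), dv = exp(-3*x) dx: ∫ exp(-3*x)*cos(x) dx = -exp(-3*x)*cos(x)/3 − (1/3)·I. Substituting back brings back I: I = -exp(-3*x)*sin(x)/3 - exp(-3*x)*cos(x)/9 − (1/9)·I.
Solving for I: (1 + 1/9)·I equals the remaining terms, so I = (9/10)·(-exp(-3*x)*sin(x)/3 - exp(-3*x)*cos(x)/9).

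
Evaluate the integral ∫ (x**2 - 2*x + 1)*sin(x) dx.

Use integration by parts with u = x**2 - 2*x + 1, dv = sin(x) dx, so v = -cos(x).
Apply parts 2 times (tabular method): alternate signs, differentiate u down to 0, integrate dv up.

-x**2*cos(x) + 2*x*sin(x) + 2*x*cos(x) - 2*sin(x) + cos(x) + C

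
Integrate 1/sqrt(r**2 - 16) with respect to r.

Substitute r = 4·sec(θ), so dr = 4·sec(θ)*tan(θ) dθ and the radical becomes sqrt(r**2 - 16) = 4·tan(θ) by the Pythagorean identity.
Integrate the resulting trig expression in θ, then back-substitute sec(θ) = r/4, tan(θ) = sqrt(r**2 - 16)/4 (absorbing any constant into C).

log(r + sqrt(r**2 - 16)) + C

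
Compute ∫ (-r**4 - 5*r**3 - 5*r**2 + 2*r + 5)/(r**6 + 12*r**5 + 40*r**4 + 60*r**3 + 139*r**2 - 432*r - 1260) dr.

Factor the denominator: (r - 2)*(r + 2)*(r + 5)*(r + 7)*(r**2 + 9).
Partial-fraction decomposition: -(797*r + 2135)/(12818*(r**2 + 9)) + 47/(261*(r + 7)) - 65/(714*(r + 5)) - 1/(156*(r + 2)) - 67/(3276*(r - 2)).
Integrate each term; A/(r−a) gives A·log|r−a|; the (Br+D)/(r²+p²) term gives a log and an atan.

-67*log(r - 2)/3276 - log(r + 2)/156 - 65*log(r + 5)/714 + 47*log(r + 7)/261 - 797*log(r**2 + 9)/25636 - 2135*atan(r/3)/38454 + C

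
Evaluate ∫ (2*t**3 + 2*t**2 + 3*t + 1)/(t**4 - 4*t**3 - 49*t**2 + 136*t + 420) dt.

31*log(t - 7)/9 - 158*log(t - 5)/77 - 13*log(t + 2)/252 + 29*log(t + 6)/44 + C

Factor the denominator: (t - 7)*(t - 5)*(t + 2)*(t + 6).
Partial-fraction decomposition: 29/(44*(t + 6)) - 13/(252*(t + 2)) - 158/(77*(t - 5)) + 31/(9*(t - 7)).
Integrate each term: A/(t−a) contributes A·log|t−a|.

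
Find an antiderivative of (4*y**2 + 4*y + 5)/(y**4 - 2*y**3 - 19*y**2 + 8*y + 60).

Factor the denominator: (y - 5)*(y - 2)*(y + 2)*(y + 3).
Partial-fraction decomposition: -29/(40*(y + 3)) + 13/(28*(y + 2)) - 29/(60*(y - 2)) + 125/(168*(y - 5)).
Integrate each term: A/(y−a) contributes A·log|y−a|.

125*log(y - 5)/168 - 29*log(y - 2)/60 + 13*log(y + 2)/28 - 29*log(y + 3)/40 + C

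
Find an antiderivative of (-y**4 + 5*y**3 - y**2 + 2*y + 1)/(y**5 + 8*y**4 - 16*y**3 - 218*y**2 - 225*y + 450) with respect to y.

Factor the denominator: (y - 5)*(y - 1)*(y + 3)*(y + 5)*(y + 6).
Partial-fraction decomposition: -2423/(231*(y + 6)) + 107/(10*(y + 5)) - 115/(96*(y + 3)) - 1/(112*(y - 1)) - 7/(1760*(y - 5)).
Integrate each term: A/(y−a) contributes A·log|y−a|.

-7*log(y - 5)/1760 - log(y - 1)/112 - 115*log(y + 3)/96 + 107*log(y + 5)/10 - 2423*log(y + 6)/231 + C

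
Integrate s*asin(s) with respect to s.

s**2*asin(s)/2 + s*sqrt(-s**2 + 1)/4 - asin(s)/4 + C

Use integration by parts with u = arcsin(s), dv = s ds.
Then du = 1/sqrt(-s**2 + 1) ds.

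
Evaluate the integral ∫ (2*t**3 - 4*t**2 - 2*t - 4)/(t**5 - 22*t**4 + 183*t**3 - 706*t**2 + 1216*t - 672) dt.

Factor the denominator: (t - 7)*(t - 6)*(t - 4)**2*(t - 1).
Partial-fraction decomposition: -4/(135*(t - 1)) + 44/(9*(t - 4)) + 26/(9*(t - 4)**2) - 68/(5*(t - 6)) + 236/(27*(t - 7)).
Integrate each term; A/(t−a) gives A·log|t−a|; A/(t−a)² gives −A/(t−a).

236*log(t - 7)/27 - 68*log(t - 6)/5 + 44*log(t - 4)/9 - 4*log(t - 1)/135 - 26/(9*t - 36) + C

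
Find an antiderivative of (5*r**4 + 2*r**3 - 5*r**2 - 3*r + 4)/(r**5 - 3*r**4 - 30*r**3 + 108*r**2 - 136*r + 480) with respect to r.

3239*log(r - 5)/319 - 33*log(r - 4)/5 + 589*log(r + 6)/440 + 25*log(r**2 + 4)/464 + 77*atan(r/2)/232 + C

Factor the denominator: (r - 5)*(r - 4)*(r + 6)*(r**2 + 4).
Partial-fraction decomposition: (25*r + 154)/(232*(r**2 + 4)) + 589/(440*(r + 6)) - 33/(5*(r - 4)) + 3239/(319*(r - 5)).
Integrate each term; A/(r−a) gives A·log|r−a|; the (Br+D)/(r²+p²) term gives a log and an atan.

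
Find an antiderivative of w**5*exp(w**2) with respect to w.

Let u = w², du = 2w dw; rewrite as (1/2)∫ u^2·exp(1u) du.
Now integrate by parts 2 times.

(w**4 - 2*w**2 + 2)*exp(w**2)/2 + C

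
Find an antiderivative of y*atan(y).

Use integration by parts with u = arctan(y), dv = y dy.
Then du = 1/(y**2 + 1) dy.

y**2*atan(y)/2 - y/2 + atan(y)/2 + C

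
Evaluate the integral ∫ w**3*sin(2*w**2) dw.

-w**2*cos(2*w**2)/4 + sin(2*w**2)/8 + C

Let u = w², du = 2w dw; rewrite as (1/2)∫ u^1·sin(2u) du.
Now integrate by parts 1 time.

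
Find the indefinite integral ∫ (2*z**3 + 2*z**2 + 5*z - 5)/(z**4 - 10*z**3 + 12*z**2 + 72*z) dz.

-5*log(z)/72 + 2177*log(z - 6)/1152 + 23*log(z + 2)/128 - 529/(48*z - 288) + C

Factor the denominator: z*(z - 6)**2*(z + 2).
Partial-fraction decomposition: 23/(128*(z + 2)) + 2177/(1152*(z - 6)) + 529/(48*(z - 6)**2) - 5/(72*z).
Integrate each term; A/(z−a) gives A·log|z−a|; A/(z−a)² gives −A/(z−a).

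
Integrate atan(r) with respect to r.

Use integration by parts with u = arctan(r), dv = dr.
Then du = 1/(r**2 + 1) dr.

r*atan(r) - log(r**2 + 1)/2 + C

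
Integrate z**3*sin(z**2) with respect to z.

-z**2*cos(z**2)/2 + sin(z**2)/2 + C

Let u = z², du = 2z dz; rewrite as (1/2)∫ u^1·sin(1u) du.
Now integrate by parts 1 time.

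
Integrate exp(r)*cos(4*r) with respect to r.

Let I denote the integral. Integrate by parts with u = cos(4*r), dv = exp(r) dr, so v = exp(r): I = exp(r)*cos(4*r) + 4·∫ exp(r)*sin(4*r) dr.
Apply parts again with u = sin(4*r), dv = exp(r) dr: ∫ exp(r)*sin(4*r) dr = exp(r)*sin(4*r) − 4·I. Substituting back brings back I: I = 4*exp(r)*sin(4*r) + exp(r)*cos(4*r) − 16·I.
Solving for I: (1 + 16)·I equals the remaining terms, so I = (1/17)·(4*exp(r)*sin(4*r) + exp(r)*cos(4*r)).

4*exp(r)*sin(4*r)/17 + exp(r)*cos(4*r)/17 + C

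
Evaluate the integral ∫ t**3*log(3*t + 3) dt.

t**4*log(3*t + 3)/4 - t**4/16 + t**3/12 - t**2/8 + t/4 - log(t + 1)/4 + C

Use integration by parts with u = log(3*t + 3), dv = t**3 dt.
Then du = 3/(3*t + 3) dt and v = t**4/4.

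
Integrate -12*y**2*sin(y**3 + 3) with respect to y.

Let u = y**3 + 3, so du = (3*y**2) dy.
Rewriting, the integral becomes -4·∫ sin(u) du = -4·-cos(u).
Substituting back, u = y**3 + 3.

4*cos(y**3 + 3) + C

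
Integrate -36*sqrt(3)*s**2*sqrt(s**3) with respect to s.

-8*sqrt(3)*(s**3)**(3/2) + C

Let u = 3*s**3, so du = (9*s**2) ds.
Rewriting, the integral becomes -4·∫ √u du = -4·(2/3)u^(3/2).
Substituting back, u = 3*s**3.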